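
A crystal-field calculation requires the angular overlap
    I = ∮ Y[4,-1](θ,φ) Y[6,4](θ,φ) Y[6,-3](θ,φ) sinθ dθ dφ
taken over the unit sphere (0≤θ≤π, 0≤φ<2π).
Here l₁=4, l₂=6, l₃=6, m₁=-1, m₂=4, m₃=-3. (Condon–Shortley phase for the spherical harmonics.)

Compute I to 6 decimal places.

Checks pass: Σm=0; 16 even; l₃=6∈[2,10].
(2·4+1)(2·6+1)(2·6+1) = 1521
Δ: 4! 4! 8! / 17! → 1/15315300
sum: t=0:+1/829440 t=1:−1/25920 t=2:+1/9216 t=3:−1/25920 t=4:+1/829440 = 7/207360
3j²(4 6 6; 0 0 0) = Δ·Π!·Σ² = 28/2431  (sign +1)
sum: t=2:+1/967680 t=3:−1/120960 t=4:+1/207360 = -1/414720
3j²(4 6 6; -1 4 -3) = Δ·Π!·Σ² = 21/4862  (sign +1)
combine: 4πI² = 1521·28/2431·21/4862 = 2646/34969
take √, sign +1: I = 0.07759762

0.077598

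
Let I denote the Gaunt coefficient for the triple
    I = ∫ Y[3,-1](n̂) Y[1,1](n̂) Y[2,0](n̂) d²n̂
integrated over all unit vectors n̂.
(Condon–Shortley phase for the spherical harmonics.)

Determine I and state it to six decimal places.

-0.202301

Checks pass: Σm=0; 6 even; l₃=2∈[2,4].
(2·3+1)(2·1+1)(2·2+1) = 105
Δ: 2! 4! 0! / 7! → 1/105
sum: t=1:−1/4 = -1/4
3j²(3 1 2; 0 0 0) = Δ·Π!·Σ² = 3/35  (sign -1)
sum: t=2:+1/8 = 1/8
3j²(3 1 2; -1 1 0) = Δ·Π!·Σ² = 2/35  (sign +1)
combine: 4πI² = 105·3/35·2/35 = 18/35
take √, sign -1: I = -0.20230066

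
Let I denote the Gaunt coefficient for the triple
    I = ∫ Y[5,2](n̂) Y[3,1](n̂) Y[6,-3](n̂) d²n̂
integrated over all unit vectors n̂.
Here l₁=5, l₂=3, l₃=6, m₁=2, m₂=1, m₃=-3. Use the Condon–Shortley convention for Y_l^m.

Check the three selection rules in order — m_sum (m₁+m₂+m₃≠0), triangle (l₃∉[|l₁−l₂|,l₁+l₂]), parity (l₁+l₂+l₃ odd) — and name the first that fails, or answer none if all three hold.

m₁+m₂+m₃ = 2 + 1 − 3 = 0  ✓
triangle: |5−3|=2 ≤ l₃=6 ≤ 5+3=8  ✓
parity: l₁+l₂+l₃ = 14 is even  ✓

none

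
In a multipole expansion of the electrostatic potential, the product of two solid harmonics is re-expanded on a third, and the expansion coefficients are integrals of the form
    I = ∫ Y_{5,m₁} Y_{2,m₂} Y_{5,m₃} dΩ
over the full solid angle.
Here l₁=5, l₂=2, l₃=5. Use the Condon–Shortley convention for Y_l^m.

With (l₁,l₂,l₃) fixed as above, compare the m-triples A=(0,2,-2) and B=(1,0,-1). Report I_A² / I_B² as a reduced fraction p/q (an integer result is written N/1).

140/81

Shared (l₁,l₂,l₃)=(5,2,5): N and (l;000)² cancel in I_A²/I_B².
A: Δ = 2!·8!·2!/13! = 1/38610; Racah Σ t=2..2: t=2:+1/2880 = 1/2880; ⇒ 3j(5 2 5; 0 2 -2)² = 14/429, sgn -1
B: Δ = 2!·8!·2!/13! = 1/38610; Racah Σ t=0..2: t=0:+1/2304 t=1:−1/720 t=2:+1/5760 = -1/1280; ⇒ 3j(5 2 5; 1 0 -1)² = 27/1430, sgn -1
I_A²/I_B² = (14/429)/(27/1430) = 140/81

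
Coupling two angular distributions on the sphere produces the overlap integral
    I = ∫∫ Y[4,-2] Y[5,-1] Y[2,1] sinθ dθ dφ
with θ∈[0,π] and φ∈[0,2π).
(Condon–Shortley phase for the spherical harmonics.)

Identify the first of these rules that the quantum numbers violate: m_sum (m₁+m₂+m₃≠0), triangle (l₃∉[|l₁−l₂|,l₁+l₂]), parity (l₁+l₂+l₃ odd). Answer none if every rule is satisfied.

azimuthal sum: -2 − 1 + 1 = -2  ✗
1 ≤ 2 ≤ 9 (triangle on l)
L = 4 + 5 + 2 = 11 (odd)

m_sum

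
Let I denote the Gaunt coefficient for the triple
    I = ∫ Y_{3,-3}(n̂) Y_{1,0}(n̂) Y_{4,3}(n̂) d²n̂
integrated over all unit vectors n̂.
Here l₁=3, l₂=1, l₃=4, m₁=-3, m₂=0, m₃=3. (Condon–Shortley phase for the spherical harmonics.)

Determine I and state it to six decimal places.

Rules hold: Σm=0, L=8 even, 2≤4≤4.
N = 7·3·9 = 189
Δ = 0!·6!·2!/9! = 1/252
Racah Σ t=0..0: t=0:+1/36 = 1/36
⇒ 3j(3 1 4; 0 0 0)² = 4/63, sgn +1
Racah Σ t=0..0: t=0:+1/720 = 1/720
⇒ 3j(3 1 4; -3 0 3)² = 1/36, sgn -1
4πI² = N·(3j₀)²·(3jₘ)² = 1/3
I = -1·√(0.333333/4π) = -0.16286750

-0.162868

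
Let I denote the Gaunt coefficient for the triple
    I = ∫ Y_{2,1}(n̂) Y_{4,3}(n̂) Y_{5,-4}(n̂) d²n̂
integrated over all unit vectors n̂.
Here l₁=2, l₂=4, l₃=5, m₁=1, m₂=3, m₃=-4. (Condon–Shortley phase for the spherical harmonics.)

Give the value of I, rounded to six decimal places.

0.000000

Σlᵢ=11 odd — θ-integrand is odd under cosθ→−cosθ; I=0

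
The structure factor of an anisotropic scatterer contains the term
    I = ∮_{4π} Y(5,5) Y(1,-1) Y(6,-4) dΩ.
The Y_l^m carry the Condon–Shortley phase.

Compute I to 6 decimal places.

Rules hold: Σm=0, L=12 even, 4≤6≤6.
N = 11·3·13 = 429
Δ = 0!·10!·2!/13! = 1/858
Racah Σ t=0..0: t=0:+1/14400 = 1/14400
⇒ 3j(5 1 6; 0 0 0)² = 6/143, sgn +1
Racah Σ t=0..0: t=0:+1/7257600 = 1/7257600
⇒ 3j(5 1 6; 5 -1 -4)² = 1/858, sgn +1
4πI² = N·(3j₀)²·(3jₘ)² = 3/143
I = +1·√(0.020979/4π) = 0.04085899

0.040859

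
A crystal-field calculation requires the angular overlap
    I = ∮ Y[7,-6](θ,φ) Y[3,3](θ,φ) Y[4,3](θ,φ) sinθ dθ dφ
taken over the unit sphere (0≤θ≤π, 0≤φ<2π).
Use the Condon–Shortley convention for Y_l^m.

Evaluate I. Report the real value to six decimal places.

0.279120

Rules hold: Σm=0, L=14 even, 4≤4≤10.
N = 15·7·9 = 945
Δ = 6!·8!·0!/15! = 1/45045
Racah Σ t=3..3: t=3:−1/20736 = -1/20736
⇒ 3j(7 3 4; 0 0 0)² = 35/1287, sgn -1
Racah Σ t=6..6: t=6:+1/3628800 = 1/3628800
⇒ 3j(7 3 4; -6 3 3)² = 4/105, sgn -1
4πI² = N·(3j₀)²·(3jₘ)² = 140/143
I = +1·√(0.979021/4π) = 0.27912007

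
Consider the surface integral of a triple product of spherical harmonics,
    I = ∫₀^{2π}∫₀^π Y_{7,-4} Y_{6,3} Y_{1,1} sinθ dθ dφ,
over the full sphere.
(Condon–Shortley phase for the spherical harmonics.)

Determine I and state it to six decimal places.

0.259489

Rules hold: Σm=0, L=14 even, 1≤1≤13.
N = 15·13·3 = 585
Δ = 12!·2!·0!/15! = 1/1365
Racah Σ t=6..6: t=6:+1/518400 = 1/518400
⇒ 3j(7 6 1; 0 0 0)² = 7/195, sgn -1
Racah Σ t=9..9: t=9:−1/4354560 = -1/4354560
⇒ 3j(7 6 1; -4 3 1)² = 11/273, sgn -1
4πI² = N·(3j₀)²·(3jₘ)² = 11/13
I = +1·√(0.846154/4π) = 0.25948947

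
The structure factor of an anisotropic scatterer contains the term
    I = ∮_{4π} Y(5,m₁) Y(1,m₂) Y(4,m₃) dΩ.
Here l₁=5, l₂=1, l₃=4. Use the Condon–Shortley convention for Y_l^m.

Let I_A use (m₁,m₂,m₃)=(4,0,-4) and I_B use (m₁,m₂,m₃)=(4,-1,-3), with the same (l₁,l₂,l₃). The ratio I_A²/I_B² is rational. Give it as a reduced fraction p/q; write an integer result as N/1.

1/4

Shared (l₁,l₂,l₃)=(5,1,4): N and (l;000)² cancel in I_A²/I_B².
A: Δ = 2!·8!·0!/11! = 1/495; Racah Σ t=1..1: t=1:−1/40320 = -1/40320; ⇒ 3j(5 1 4; 4 0 -4)² = 1/55, sgn -1
B: Δ = 2!·8!·0!/11! = 1/495; Racah Σ t=0..0: t=0:+1/10080 = 1/10080; ⇒ 3j(5 1 4; 4 -1 -3)² = 4/55, sgn -1
I_A²/I_B² = (1/55)/(4/55) = 1/4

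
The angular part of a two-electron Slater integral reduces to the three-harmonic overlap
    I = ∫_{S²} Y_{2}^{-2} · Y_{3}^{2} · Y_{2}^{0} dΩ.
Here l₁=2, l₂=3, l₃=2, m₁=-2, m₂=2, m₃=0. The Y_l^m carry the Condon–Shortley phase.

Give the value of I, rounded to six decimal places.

Σlᵢ=7 odd — θ-integrand is odd under cosθ→−cosθ; I=0

0.000000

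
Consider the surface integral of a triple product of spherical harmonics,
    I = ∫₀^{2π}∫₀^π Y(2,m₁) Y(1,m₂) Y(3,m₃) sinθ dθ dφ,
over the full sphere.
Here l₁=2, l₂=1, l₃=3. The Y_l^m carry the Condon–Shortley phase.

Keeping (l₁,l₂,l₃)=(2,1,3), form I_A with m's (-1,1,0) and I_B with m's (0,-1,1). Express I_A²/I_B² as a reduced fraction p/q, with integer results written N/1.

1/2

Same 2,1,3: normalisation and zero-m 3j drop out of the ratio.
A: Δ: 0! 4! 2! / 7! → 1/105; sum: t=0:+1/12 = 1/12; 3j²(2 1 3; -1 1 0) = Δ·Π!·Σ² = 1/35  (sign -1)
B: Δ: 0! 4! 2! / 7! → 1/105; sum: t=0:+1/8 = 1/8; 3j²(2 1 3; 0 -1 1) = Δ·Π!·Σ² = 2/35  (sign +1)
I_A²/I_B² = (1/35)/(2/35) = 1/2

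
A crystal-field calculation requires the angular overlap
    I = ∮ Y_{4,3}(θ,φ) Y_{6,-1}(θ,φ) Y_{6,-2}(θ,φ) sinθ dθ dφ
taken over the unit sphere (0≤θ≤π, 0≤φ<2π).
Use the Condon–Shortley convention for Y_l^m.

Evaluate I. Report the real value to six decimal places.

Checks pass: Σm=0; 16 even; l₃=6∈[2,10].
(2·4+1)(2·6+1)(2·6+1) = 1521
Δ: 4! 4! 8! / 17! → 1/15315300
sum: t=0:+1/829440 t=1:−1/25920 t=2:+1/9216 t=3:−1/25920 t=4:+1/829440 = 7/207360
3j²(4 6 6; 0 0 0) = Δ·Π!·Σ² = 28/2431  (sign +1)
sum: t=0:+1/103680 t=1:−1/82944 = -1/414720
3j²(4 6 6; 3 -1 -2) = Δ·Π!·Σ² = 49/43758  (sign -1)
combine: 4πI² = 1521·28/2431·49/43758 = 686/34969
take √, sign -1: I = -0.03951077

-0.039511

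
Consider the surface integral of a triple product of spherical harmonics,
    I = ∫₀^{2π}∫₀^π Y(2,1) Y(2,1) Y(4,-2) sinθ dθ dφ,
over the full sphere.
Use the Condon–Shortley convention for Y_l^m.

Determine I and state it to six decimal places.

0.254875

Rules hold: Σm=0, L=8 even, 0≤4≤4.
N = 5·5·9 = 225
Δ = 0!·4!·4!/9! = 1/630
Racah Σ t=0..0: t=0:+1/16 = 1/16
⇒ 3j(2 2 4; 0 0 0)² = 2/35, sgn +1
Racah Σ t=0..0: t=0:+1/36 = 1/36
⇒ 3j(2 2 4; 1 1 -2)² = 4/63, sgn +1
4πI² = N·(3j₀)²·(3jₘ)² = 40/49
I = +1·√(0.816327/4π) = 0.25487487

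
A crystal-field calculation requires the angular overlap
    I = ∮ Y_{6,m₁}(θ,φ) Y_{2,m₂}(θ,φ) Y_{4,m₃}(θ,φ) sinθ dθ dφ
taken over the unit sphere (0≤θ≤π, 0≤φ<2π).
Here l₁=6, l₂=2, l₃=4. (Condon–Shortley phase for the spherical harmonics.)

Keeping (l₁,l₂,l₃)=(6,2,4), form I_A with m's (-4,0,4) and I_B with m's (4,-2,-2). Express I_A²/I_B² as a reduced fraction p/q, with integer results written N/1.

Same 6,2,4: normalisation and zero-m 3j drop out of the ratio.
A: Δ: 4! 8! 0! / 13! → 1/6435; sum: t=2:+1/161280 = 1/161280; 3j²(6 2 4; -4 0 4) = Δ·Π!·Σ² = 1/143  (sign +1)
B: Δ: 4! 8! 0! / 13! → 1/6435; sum: t=0:+1/34560 = 1/34560; 3j²(6 2 4; 4 -2 -2) = Δ·Π!·Σ² = 14/429  (sign +1)
I_A²/I_B² = (1/143)/(14/429) = 3/14

3/14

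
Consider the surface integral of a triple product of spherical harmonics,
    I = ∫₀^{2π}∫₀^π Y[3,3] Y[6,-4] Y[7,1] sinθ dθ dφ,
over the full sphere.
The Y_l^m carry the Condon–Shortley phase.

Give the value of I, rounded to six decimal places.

0.086279

m-sum 0 ✓  L=16 even ✓  3≤7≤9 ✓
Π(2lᵢ+1) = 7×13×15 = 1365
triangle coeff Δ(3,6,7) = 1/2042040
Σ_t [0,2]: t=0:+1/207360 t=1:−1/57600 t=2:+1/207360 = -1/129600
(3j)²=168/12155 [(3 6 7; 0 0 0)], sign=+1
Σ_t [0,0]: t=0:+1/3870720 = 1/3870720
(3j)²=675/136136 [(3 6 7; 3 -4 1)], sign=+1
⇒ 4πI² = 42525/454597
I = (+1)√(42525/454597/(4π)) = 0.08627877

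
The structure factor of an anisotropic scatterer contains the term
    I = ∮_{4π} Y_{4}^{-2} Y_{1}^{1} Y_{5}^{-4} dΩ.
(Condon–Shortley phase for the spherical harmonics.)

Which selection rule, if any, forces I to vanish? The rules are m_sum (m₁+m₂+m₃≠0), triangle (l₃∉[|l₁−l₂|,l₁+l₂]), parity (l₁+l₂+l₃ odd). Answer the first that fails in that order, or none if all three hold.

m_sum

azimuthal sum: -2 + 1 − 4 = -5  ✗
3 ≤ 5 ≤ 5 (triangle on l)
L = 4 + 1 + 5 = 10 (even)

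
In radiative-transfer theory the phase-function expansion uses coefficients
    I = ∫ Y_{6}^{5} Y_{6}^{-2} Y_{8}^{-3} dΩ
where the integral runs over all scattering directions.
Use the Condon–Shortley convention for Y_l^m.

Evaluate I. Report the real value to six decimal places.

m-sum 0 ✓  L=20 even ✓  0≤8≤12 ✓
Π(2lᵢ+1) = 13×13×17 = 2873
triangle coeff Δ(6,6,8) = 1/1309458150
Σ_t [0,4]: t=0:+1/49766400 t=1:−1/3110400 t=2:+1/1327104 t=3:−1/3110400 t=4:+1/49766400 = 1/6635520
(3j)²=350/46189 [(6 6 8; 0 0 0)], sign=+1
Σ_t [0,1]: t=0:+1/69672960 t=1:−1/174182400 = 1/116121600
(3j)²=44/4199 [(6 6 8; 5 -2 -3)], sign=-1
⇒ 4πI² = 1400/6137
I = (-1)√(1400/6137/(4π)) = -0.13473519

-0.134735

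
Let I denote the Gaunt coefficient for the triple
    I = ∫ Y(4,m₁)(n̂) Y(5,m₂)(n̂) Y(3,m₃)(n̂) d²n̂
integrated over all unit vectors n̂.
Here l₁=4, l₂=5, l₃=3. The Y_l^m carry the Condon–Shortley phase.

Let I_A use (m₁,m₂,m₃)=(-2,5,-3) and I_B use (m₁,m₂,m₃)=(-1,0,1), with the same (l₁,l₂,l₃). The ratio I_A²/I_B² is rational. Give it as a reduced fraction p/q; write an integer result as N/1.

210/1

Shared (l₁,l₂,l₃)=(4,5,3): N and (l;000)² cancel in I_A²/I_B².
A: Δ = 6!·2!·4!/13! = 1/180180; Racah Σ t=6..6: t=6:+1/34560 = 1/34560; ⇒ 3j(4 5 3; -2 5 -3)² = 5/286, sgn +1
B: Δ = 6!·2!·4!/13! = 1/180180; Racah Σ t=3..5: t=3:−1/288 t=4:+1/288 t=5:−1/5760 = -1/5760; ⇒ 3j(4 5 3; -1 0 1)² = 1/12012, sgn -1
I_A²/I_B² = (5/286)/(1/12012) = 210/1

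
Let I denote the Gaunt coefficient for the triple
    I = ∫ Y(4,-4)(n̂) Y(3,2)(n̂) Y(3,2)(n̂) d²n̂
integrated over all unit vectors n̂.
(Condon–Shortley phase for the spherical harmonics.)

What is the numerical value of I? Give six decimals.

0.214561

m-sum 0 ✓  L=10 even ✓  1≤3≤7 ✓
Π(2lᵢ+1) = 9×7×7 = 441
triangle coeff Δ(4,3,3) = 1/34650
Σ_t [1,3]: t=1:−1/72 t=2:+1/16 t=3:−1/72 = 5/144
(3j)²=2/77 [(4 3 3; 0 0 0)], sign=-1
Σ_t [4,4]: t=4:+1/576 = 1/576
(3j)²=5/99 [(4 3 3; -4 2 2)], sign=-1
⇒ 4πI² = 70/121
I = (+1)√(70/121/(4π)) = 0.21456131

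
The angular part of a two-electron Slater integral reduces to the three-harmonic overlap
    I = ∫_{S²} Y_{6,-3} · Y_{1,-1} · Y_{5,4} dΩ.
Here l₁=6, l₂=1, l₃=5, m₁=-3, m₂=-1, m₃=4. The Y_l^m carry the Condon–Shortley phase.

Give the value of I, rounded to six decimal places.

-0.070770

m-sum 0 ✓  L=12 even ✓  5≤5≤7 ✓
Π(2lᵢ+1) = 13×3×11 = 429
triangle coeff Δ(6,1,5) = 1/858
Σ_t [1,1]: t=1:−1/14400 = -1/14400
(3j)²=6/143 [(6 1 5; 0 0 0)], sign=+1
Σ_t [0,0]: t=0:+1/725760 = 1/725760
(3j)²=1/286 [(6 1 5; -3 -1 4)], sign=-1
⇒ 4πI² = 9/143
I = (-1)√(9/143/(4π)) = -0.07076985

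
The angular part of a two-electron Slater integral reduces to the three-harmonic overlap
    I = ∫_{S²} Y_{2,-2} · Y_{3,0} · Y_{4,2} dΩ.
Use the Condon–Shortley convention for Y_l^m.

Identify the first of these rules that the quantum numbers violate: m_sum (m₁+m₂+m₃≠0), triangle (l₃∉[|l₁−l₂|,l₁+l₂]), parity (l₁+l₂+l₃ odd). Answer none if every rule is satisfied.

parity

Σmᵢ = 0  ✓
l₃∈[|l₁−l₂|,l₁+l₂]=[1,5], have l₃=4  ✓
Σlᵢ = 9 ⇒ odd  ✗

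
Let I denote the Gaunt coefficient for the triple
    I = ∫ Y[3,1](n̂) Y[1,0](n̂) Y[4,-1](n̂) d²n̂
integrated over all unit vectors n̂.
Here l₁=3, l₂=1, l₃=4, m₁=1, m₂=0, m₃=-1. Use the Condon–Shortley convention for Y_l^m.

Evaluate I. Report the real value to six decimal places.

m-sum 0 ✓  L=8 even ✓  2≤4≤4 ✓
Π(2lᵢ+1) = 7×3×9 = 189
triangle coeff Δ(3,1,4) = 1/252
Σ_t [0,0]: t=0:+1/36 = 1/36
(3j)²=4/63 [(3 1 4; 0 0 0)], sign=+1
Σ_t [0,0]: t=0:+1/48 = 1/48
(3j)²=5/84 [(3 1 4; 1 0 -1)], sign=-1
⇒ 4πI² = 5/7
I = (-1)√(5/7/(4π)) = -0.23841361

-0.238414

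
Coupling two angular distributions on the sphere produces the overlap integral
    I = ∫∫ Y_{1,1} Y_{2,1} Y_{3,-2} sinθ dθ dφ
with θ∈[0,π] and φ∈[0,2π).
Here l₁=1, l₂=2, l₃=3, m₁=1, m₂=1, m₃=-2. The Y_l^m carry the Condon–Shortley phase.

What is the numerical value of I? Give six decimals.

0.261169

m-sum 0 ✓  L=6 even ✓  1≤3≤3 ✓
Π(2lᵢ+1) = 3×5×7 = 105
triangle coeff Δ(1,2,3) = 1/105
Σ_t [0,0]: t=0:+1/4 = 1/4
(3j)²=3/35 [(1 2 3; 0 0 0)], sign=-1
Σ_t [0,0]: t=0:+1/12 = 1/12
(3j)²=2/21 [(1 2 3; 1 1 -2)], sign=-1
⇒ 4πI² = 6/7
I = (+1)√(6/7/(4π)) = 0.26116903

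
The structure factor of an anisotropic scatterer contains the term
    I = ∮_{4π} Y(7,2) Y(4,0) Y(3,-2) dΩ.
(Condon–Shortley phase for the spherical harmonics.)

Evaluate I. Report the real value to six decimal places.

0.169123

m-sum 0 ✓  L=14 even ✓  3≤3≤11 ✓
Π(2lᵢ+1) = 15×9×7 = 945
triangle coeff Δ(7,4,3) = 1/45045
Σ_t [4,4]: t=4:+1/20736 = 1/20736
(3j)²=35/1287 [(7 4 3; 0 0 0)], sign=-1
Σ_t [4,4]: t=4:+1/69120 = 1/69120
(3j)²=2/143 [(7 4 3; 2 0 -2)], sign=-1
⇒ 4πI² = 7350/20449
I = (+1)√(7350/20449/(4π)) = 0.16912301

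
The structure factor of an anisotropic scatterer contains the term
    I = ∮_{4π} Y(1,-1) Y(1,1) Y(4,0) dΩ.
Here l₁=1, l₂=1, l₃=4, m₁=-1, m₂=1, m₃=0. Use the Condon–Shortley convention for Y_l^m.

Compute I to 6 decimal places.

|1−1|≤4≤1+1 violated ⇒ I = 0

0.000000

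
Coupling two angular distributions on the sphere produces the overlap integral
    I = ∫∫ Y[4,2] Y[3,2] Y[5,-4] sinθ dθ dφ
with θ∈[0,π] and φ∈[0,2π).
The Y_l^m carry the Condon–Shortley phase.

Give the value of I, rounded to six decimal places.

Checks pass: Σm=0; 12 even; l₃=5∈[1,7].
(2·4+1)(2·3+1)(2·5+1) = 693
Δ: 2! 6! 4! / 13! → 1/180180
sum: t=0:+1/576 t=1:−1/144 t=2:+1/576 = -1/288
3j²(4 3 5; 0 0 0) = Δ·Π!·Σ² = 20/1001  (sign +1)
sum: t=1:−1/2880 t=2:+1/8640 = -1/4320
3j²(4 3 5; 2 2 -4) = Δ·Π!·Σ² = 8/429  (sign +1)
combine: 4πI² = 693·20/1001·8/429 = 480/1859
take √, sign +1: I = 0.14334284

0.143343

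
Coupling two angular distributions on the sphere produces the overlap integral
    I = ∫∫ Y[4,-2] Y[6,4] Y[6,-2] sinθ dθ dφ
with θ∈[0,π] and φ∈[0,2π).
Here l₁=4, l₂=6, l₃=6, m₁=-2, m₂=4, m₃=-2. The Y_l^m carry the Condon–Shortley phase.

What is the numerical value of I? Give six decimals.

m-sum 0 ✓  L=16 even ✓  2≤6≤10 ✓
Π(2lᵢ+1) = 9×13×13 = 1521
triangle coeff Δ(4,6,6) = 1/15315300
Σ_t [0,4]: t=0:+1/829440 t=1:−1/25920 t=2:+1/9216 t=3:−1/25920 t=4:+1/829440 = 7/207360
(3j)²=28/2431 [(4 6 6; 0 0 0)], sign=+1
Σ_t [2,4]: t=2:+1/3870720 t=3:−1/181440 t=4:+1/138240 = 23/11612160
(3j)²=529/204204 [(4 6 6; -2 4 -2)], sign=+1
⇒ 4πI² = 1587/34969
I = (+1)√(1587/34969/(4π)) = 0.06009550

0.060095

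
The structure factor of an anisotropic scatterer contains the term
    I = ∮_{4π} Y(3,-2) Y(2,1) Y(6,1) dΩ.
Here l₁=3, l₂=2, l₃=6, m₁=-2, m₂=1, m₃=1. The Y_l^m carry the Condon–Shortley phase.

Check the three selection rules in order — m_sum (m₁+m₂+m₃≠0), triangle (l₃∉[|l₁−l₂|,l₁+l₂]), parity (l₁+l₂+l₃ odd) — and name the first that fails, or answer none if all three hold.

triangle

Σmᵢ = 0  ✓
l₃∈[|l₁−l₂|,l₁+l₂]=[1,5], have l₃=6  ✗
Σlᵢ = 11 ⇒ odd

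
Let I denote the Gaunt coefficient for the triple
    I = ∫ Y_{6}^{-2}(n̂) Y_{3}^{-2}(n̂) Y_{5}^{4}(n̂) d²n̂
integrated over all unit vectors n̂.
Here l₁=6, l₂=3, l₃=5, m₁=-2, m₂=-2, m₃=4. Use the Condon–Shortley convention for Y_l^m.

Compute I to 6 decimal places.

Rules hold: Σm=0, L=14 even, 3≤5≤9.
N = 13·7·11 = 1001
Δ = 4!·8!·2!/15! = 1/675675
Racah Σ t=1..3: t=1:−1/8640 t=2:+1/2304 t=3:−1/8640 = 7/34560
⇒ 3j(6 3 5; 0 0 0)² = 7/429, sgn -1
Racah Σ t=0..1: t=0:+1/967680 t=1:−1/60480 = -1/64512
⇒ 3j(6 3 5; -2 -2 4)² = 15/1001, sgn +1
4πI² = N·(3j₀)²·(3jₘ)² = 35/143
I = -1·√(0.244755/4π) = -0.13956004

-0.139560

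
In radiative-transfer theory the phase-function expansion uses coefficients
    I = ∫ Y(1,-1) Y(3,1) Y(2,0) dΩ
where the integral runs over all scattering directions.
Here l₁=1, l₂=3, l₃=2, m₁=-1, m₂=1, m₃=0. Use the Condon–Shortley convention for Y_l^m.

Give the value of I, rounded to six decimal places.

m-sum 0 ✓  L=6 even ✓  2≤2≤4 ✓
Π(2lᵢ+1) = 3×7×5 = 105
triangle coeff Δ(1,3,2) = 1/105
Σ_t [1,1]: t=1:−1/4 = -1/4
(3j)²=3/35 [(1 3 2; 0 0 0)], sign=-1
Σ_t [2,2]: t=2:+1/8 = 1/8
(3j)²=2/35 [(1 3 2; -1 1 0)], sign=+1
⇒ 4πI² = 18/35
I = (-1)√(18/35/(4π)) = -0.20230066

-0.202301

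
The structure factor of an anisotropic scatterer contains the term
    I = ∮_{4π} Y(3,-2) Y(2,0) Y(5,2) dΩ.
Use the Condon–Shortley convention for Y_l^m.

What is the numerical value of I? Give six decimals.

Rules hold: Σm=0, L=10 even, 1≤5≤5.
N = 7·5·11 = 385
Δ = 0!·6!·4!/11! = 1/2310
Racah Σ t=0..0: t=0:+1/144 = 1/144
⇒ 3j(3 2 5; 0 0 0)² = 10/231, sgn -1
Racah Σ t=0..0: t=0:+1/480 = 1/480
⇒ 3j(3 2 5; -2 0 2)² = 3/110, sgn -1
4πI² = N·(3j₀)²·(3jₘ)² = 5/11
I = +1·√(0.454545/4π) = 0.19018827

0.190188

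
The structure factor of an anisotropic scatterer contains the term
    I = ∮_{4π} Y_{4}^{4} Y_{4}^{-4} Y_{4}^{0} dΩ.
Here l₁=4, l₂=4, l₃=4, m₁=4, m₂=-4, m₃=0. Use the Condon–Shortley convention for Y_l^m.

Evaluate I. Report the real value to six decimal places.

m-sum 0 ✓  L=12 even ✓  0≤4≤8 ✓
Π(2lᵢ+1) = 9×9×9 = 729
triangle coeff Δ(4,4,4) = 1/450450
Σ_t [0,4]: t=0:+1/13824 t=1:−1/216 t=2:+1/64 t=3:−1/216 t=4:+1/13824 = 5/768
(3j)²=18/1001 [(4 4 4; 0 0 0)], sign=+1
Σ_t [0,0]: t=0:+1/13824 = 1/13824
(3j)²=14/1287 [(4 4 4; 4 -4 0)], sign=+1
⇒ 4πI² = 2916/20449
I = (+1)√(2916/20449/(4π)) = 0.10652531

0.106525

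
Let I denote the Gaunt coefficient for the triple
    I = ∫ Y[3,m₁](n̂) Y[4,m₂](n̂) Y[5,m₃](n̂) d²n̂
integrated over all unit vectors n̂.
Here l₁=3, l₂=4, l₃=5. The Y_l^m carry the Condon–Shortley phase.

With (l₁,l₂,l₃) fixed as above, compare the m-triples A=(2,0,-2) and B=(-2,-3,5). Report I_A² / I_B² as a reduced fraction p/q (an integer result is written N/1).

Same 3,4,5: normalisation and zero-m 3j drop out of the ratio.
A: Δ: 2! 4! 6! / 13! → 1/180180; sum: t=0:+1/576 t=1:−1/864 = 1/1728; 3j²(3 4 5; 2 0 -2) = Δ·Π!·Σ² = 5/1287  (sign -1)
B: Δ: 2! 4! 6! / 13! → 1/180180; sum: t=1:−1/17280 = -1/17280; 3j²(3 4 5; -2 -3 5) = Δ·Π!·Σ² = 35/858  (sign -1)
I_A²/I_B² = (5/1287)/(35/858) = 2/21

2/21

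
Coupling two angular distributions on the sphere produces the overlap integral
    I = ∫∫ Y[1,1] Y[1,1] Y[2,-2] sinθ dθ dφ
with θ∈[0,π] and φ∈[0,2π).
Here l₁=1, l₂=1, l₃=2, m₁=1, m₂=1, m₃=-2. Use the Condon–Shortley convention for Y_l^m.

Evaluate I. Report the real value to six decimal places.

m-sum 0 ✓  L=4 even ✓  0≤2≤2 ✓
Π(2lᵢ+1) = 3×3×5 = 45
triangle coeff Δ(1,1,2) = 1/30
Σ_t [0,0]: t=0:+1/1 = 1/1
(3j)²=2/15 [(1 1 2; 0 0 0)], sign=+1
Σ_t [0,0]: t=0:+1/4 = 1/4
(3j)²=1/5 [(1 1 2; 1 1 -2)], sign=+1
⇒ 4πI² = 6/5
I = (+1)√(6/5/(4π)) = 0.30901936

0.309019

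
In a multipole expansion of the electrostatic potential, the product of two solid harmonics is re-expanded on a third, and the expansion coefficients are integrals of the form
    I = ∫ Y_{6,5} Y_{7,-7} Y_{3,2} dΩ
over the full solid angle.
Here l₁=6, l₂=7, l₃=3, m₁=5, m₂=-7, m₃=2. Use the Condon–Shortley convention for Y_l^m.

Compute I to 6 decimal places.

-0.201189

Checks pass: Σm=0; 16 even; l₃=3∈[1,13].
(2·6+1)(2·7+1)(2·3+1) = 1365
Δ: 10! 2! 4! / 17! → 1/2042040
sum: t=4:+1/207360 t=5:−1/57600 t=6:+1/207360 = -1/129600
3j²(6 7 3; 0 0 0) = Δ·Π!·Σ² = 168/12155  (sign +1)
sum: t=0:+1/87091200 = 1/87091200
3j²(6 7 3; 5 -7 2) = Δ·Π!·Σ² = 11/408  (sign -1)
combine: 4πI² = 1365·168/12155·11/408 = 147/289
take √, sign -1: I = -0.20118927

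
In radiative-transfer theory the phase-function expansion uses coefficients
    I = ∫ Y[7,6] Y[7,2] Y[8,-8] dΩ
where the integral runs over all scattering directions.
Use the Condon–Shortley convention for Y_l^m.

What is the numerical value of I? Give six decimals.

0.111397

m-sum 0 ✓  L=22 even ✓  0≤8≤14 ✓
Π(2lᵢ+1) = 15×15×17 = 3825
triangle coeff Δ(7,7,8) = 1/22086194130
Σ_t [0,6]: t=0:+1/18289152000 t=1:−1/248832000 t=2:+1/24883200 t=3:−1/11943936 t=4:+1/24883200 t=5:−1/248832000 t=6:+1/18289152000 = -11/975421440
(3j)²=1750/289731 [(7 7 8; 0 0 0)], sign=-1
Σ_t [1,1]: t=1:−1/195084288000 = -1/195084288000
(3j)²=351/52003 [(7 7 8; 6 2 -8)], sign=-1
⇒ 4πI² = 506250/3246473
I = (+1)√(506250/3246473/(4π)) = 0.11139654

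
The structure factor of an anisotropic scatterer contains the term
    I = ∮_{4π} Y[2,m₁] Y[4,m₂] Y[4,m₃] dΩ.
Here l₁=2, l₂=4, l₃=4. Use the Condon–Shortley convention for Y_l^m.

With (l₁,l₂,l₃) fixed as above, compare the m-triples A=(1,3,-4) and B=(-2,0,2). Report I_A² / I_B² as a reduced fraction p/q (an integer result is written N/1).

49/45

Shared (l₁,l₂,l₃)=(2,4,4): N and (l;000)² cancel in I_A²/I_B².
A: Δ = 2!·2!·6!/11! = 1/13860; Racah Σ t=1..1: t=1:−1/1440 = -1/1440; ⇒ 3j(2 4 4; 1 3 -4)² = 7/165, sgn -1
B: Δ = 2!·2!·6!/11! = 1/13860; Racah Σ t=2..2: t=2:+1/192 = 1/192; ⇒ 3j(2 4 4; -2 0 2)² = 3/77, sgn +1
I_A²/I_B² = (7/165)/(3/77) = 49/45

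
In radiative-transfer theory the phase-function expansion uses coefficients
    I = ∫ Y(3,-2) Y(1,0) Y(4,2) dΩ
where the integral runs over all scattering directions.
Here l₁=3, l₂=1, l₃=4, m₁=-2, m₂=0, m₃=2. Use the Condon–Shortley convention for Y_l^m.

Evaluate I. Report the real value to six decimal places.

0.213244

Rules hold: Σm=0, L=8 even, 2≤4≤4.
N = 7·3·9 = 189
Δ = 0!·6!·2!/9! = 1/252
Racah Σ t=0..0: t=0:+1/36 = 1/36
⇒ 3j(3 1 4; 0 0 0)² = 4/63, sgn +1
Racah Σ t=0..0: t=0:+1/120 = 1/120
⇒ 3j(3 1 4; -2 0 2)² = 1/21, sgn +1
4πI² = N·(3j₀)²·(3jₘ)² = 4/7
I = +1·√(0.571429/4π) = 0.21324362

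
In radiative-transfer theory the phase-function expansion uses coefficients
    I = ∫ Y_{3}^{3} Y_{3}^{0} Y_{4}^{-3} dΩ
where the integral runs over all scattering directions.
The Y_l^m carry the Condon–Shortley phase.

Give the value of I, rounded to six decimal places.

m-sum 0 ✓  L=10 even ✓  0≤4≤6 ✓
Π(2lᵢ+1) = 7×7×9 = 441
triangle coeff Δ(3,3,4) = 1/34650
Σ_t [0,2]: t=0:+1/72 t=1:−1/16 t=2:+1/72 = -5/144
(3j)²=2/77 [(3 3 4; 0 0 0)], sign=-1
Σ_t [0,0]: t=0:+1/288 = 1/288
(3j)²=1/22 [(3 3 4; 3 0 -3)], sign=-1
⇒ 4πI² = 63/121
I = (+1)√(63/121/(4π)) = 0.20355073

0.203551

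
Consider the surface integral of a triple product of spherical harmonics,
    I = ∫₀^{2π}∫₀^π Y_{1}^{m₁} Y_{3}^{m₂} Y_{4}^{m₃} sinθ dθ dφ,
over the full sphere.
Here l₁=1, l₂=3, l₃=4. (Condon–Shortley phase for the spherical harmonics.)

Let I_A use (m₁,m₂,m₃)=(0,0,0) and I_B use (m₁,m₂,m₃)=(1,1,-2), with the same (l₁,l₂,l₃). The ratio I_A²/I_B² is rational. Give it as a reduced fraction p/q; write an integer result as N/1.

Shared (l₁,l₂,l₃)=(1,3,4): N and (l;000)² cancel in I_A²/I_B².
A: Δ = 0!·2!·6!/9! = 1/252; Racah Σ t=0..0: t=0:+1/36 = 1/36; ⇒ 3j(1 3 4; 0 0 0)² = 4/63, sgn +1
B: Δ = 0!·2!·6!/9! = 1/252; Racah Σ t=0..0: t=0:+1/96 = 1/96; ⇒ 3j(1 3 4; 1 1 -2)² = 5/84, sgn +1
I_A²/I_B² = (4/63)/(5/84) = 16/15

16/15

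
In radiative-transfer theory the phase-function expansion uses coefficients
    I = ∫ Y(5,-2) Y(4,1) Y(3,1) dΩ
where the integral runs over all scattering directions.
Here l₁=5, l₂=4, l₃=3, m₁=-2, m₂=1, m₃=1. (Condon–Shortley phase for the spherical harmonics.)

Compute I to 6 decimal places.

Rules hold: Σm=0, L=12 even, 1≤3≤9.
N = 11·9·7 = 693
Δ = 6!·4!·2!/13! = 1/180180
Racah Σ t=2..4: t=2:+1/576 t=3:−1/144 t=4:+1/576 = -1/288
⇒ 3j(5 4 3; 0 0 0)² = 20/1001, sgn +1
Racah Σ t=3..5: t=3:−1/1728 t=4:+1/288 t=5:−1/960 = 1/540
⇒ 3j(5 4 3; -2 1 1)² = 128/6435, sgn +1
4πI² = N·(3j₀)²·(3jₘ)² = 512/1859
I = +1·√(0.275417/4π) = 0.14804384

0.148044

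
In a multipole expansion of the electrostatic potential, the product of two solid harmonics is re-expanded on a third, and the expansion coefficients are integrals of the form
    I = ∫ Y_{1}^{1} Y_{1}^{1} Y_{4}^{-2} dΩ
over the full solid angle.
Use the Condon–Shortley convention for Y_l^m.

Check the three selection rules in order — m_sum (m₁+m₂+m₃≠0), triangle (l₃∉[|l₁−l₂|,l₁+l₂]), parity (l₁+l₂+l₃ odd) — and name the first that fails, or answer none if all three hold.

triangle

azimuthal sum: 1 + 1 − 2 = 0  ✓
0 ≤ 4 ≤ 2 (triangle on l)  ✗
L = 1 + 1 + 4 = 6 (even)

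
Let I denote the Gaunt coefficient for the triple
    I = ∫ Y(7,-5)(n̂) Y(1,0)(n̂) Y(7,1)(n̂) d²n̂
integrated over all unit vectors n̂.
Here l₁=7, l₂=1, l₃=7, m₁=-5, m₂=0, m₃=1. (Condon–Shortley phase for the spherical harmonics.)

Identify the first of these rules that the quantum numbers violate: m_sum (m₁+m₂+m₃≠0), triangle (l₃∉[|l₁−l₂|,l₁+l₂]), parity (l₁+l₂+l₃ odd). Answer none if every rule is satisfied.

m₁+m₂+m₃ = -5 + 0 + 1 = -4  ✗
triangle: |7−1|=6 ≤ l₃=7 ≤ 7+1=8
parity: l₁+l₂+l₃ = 15 is odd

m_sum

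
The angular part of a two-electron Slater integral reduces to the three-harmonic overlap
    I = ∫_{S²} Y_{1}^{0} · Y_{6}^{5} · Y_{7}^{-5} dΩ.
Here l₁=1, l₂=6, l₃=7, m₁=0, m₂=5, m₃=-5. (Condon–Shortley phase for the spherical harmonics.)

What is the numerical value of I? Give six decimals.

-0.171413

Checks pass: Σm=0; 14 even; l₃=7∈[5,7].
(2·1+1)(2·6+1)(2·7+1) = 585
Δ: 0! 2! 12! / 15! → 1/1365
sum: t=0:+1/518400 = 1/518400
3j²(1 6 7; 0 0 0) = Δ·Π!·Σ² = 7/195  (sign -1)
sum: t=0:+1/39916800 = 1/39916800
3j²(1 6 7; 0 5 -5) = Δ·Π!·Σ² = 8/455  (sign +1)
combine: 4πI² = 585·7/195·8/455 = 24/65
take √, sign -1: I = -0.17141310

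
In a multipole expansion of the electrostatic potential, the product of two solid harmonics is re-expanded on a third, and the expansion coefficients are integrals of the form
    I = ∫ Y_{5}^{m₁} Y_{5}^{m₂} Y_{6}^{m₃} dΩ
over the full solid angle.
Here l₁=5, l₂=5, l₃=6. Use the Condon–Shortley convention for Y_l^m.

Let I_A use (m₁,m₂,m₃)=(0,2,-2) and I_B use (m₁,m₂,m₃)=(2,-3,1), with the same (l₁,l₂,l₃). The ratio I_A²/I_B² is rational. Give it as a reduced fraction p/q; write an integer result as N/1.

50/7

Same 5,5,6: normalisation and zero-m 3j drop out of the ratio.
A: Δ: 4! 6! 6! / 17! → 1/28588560; sum: t=1:−1/207360 t=2:+1/17280 t=3:−1/13824 t=4:+1/103680 = -1/103680; 3j²(5 5 6; 0 2 -2) = Δ·Π!·Σ² = 10/7293  (sign -1)
B: Δ: 4! 6! 6! / 17! → 1/28588560; sum: t=0:+1/41472 t=1:−1/34560 t=2:+1/345600 = -1/518400; 3j²(5 5 6; 2 -3 1) = Δ·Π!·Σ² = 7/36465  (sign +1)
I_A²/I_B² = (10/7293)/(7/36465) = 50/7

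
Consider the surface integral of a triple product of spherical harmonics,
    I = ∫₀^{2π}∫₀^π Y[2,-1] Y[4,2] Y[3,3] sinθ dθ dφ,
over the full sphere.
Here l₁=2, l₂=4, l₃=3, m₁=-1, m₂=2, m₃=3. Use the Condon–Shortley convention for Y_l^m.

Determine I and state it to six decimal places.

-1 + 2 + 3 = 4 ≠ 0: azimuthal integral kills it; I = 0

0.000000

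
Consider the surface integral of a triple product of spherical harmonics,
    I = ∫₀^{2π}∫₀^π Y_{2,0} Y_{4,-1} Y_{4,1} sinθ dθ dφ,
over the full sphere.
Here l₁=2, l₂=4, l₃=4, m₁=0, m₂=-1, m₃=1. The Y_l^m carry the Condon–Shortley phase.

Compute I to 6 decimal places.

-0.139264

Rules hold: Σm=0, L=10 even, 2≤4≤6.
N = 5·9·9 = 405
Δ = 2!·2!·6!/11! = 1/13860
Racah Σ t=0..2: t=0:+1/192 t=1:−1/36 t=2:+1/192 = -5/288
⇒ 3j(2 4 4; 0 0 0)² = 20/693, sgn -1
Racah Σ t=0..2: t=0:+1/144 t=1:−1/48 t=2:+1/480 = -17/1440
⇒ 3j(2 4 4; 0 -1 1)² = 289/13860, sgn +1
4πI² = N·(3j₀)²·(3jₘ)² = 1445/5929
I = -1·√(0.243717/4π) = -0.13926381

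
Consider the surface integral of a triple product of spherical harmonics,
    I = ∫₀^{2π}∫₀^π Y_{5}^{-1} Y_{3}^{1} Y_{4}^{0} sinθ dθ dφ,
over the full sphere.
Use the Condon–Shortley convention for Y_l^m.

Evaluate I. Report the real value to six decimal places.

Rules hold: Σm=0, L=12 even, 2≤4≤8.
N = 11·7·9 = 693
Δ = 4!·6!·2!/13! = 1/180180
Racah Σ t=1..3: t=1:−1/576 t=2:+1/144 t=3:−1/576 = 1/288
⇒ 3j(5 3 4; 0 0 0)² = 20/1001, sgn +1
Racah Σ t=2..4: t=2:+1/384 t=3:−1/216 t=4:+1/2304 = -11/6912
⇒ 3j(5 3 4; -1 1 0)² = 11/1638, sgn -1
4πI² = N·(3j₀)²·(3jₘ)² = 110/1183
I = -1·√(0.0929839/4π) = -0.08601992

-0.086020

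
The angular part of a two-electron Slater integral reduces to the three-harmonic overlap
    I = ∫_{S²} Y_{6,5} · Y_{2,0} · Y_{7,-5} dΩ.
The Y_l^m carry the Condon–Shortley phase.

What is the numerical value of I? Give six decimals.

Σlᵢ=15 odd — θ-integrand is odd under cosθ→−cosθ; I=0

0.000000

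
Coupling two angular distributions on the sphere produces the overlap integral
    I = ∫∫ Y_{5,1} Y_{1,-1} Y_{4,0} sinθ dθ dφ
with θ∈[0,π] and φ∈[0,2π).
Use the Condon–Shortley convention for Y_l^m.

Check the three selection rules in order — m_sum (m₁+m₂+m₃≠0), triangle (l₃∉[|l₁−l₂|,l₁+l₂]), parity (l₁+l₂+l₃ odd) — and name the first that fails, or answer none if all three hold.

none

m₁+m₂+m₃ = 1 − 1 + 0 = 0  ✓
triangle: |5−1|=4 ≤ l₃=4 ≤ 5+1=6  ✓
parity: l₁+l₂+l₃ = 10 is even  ✓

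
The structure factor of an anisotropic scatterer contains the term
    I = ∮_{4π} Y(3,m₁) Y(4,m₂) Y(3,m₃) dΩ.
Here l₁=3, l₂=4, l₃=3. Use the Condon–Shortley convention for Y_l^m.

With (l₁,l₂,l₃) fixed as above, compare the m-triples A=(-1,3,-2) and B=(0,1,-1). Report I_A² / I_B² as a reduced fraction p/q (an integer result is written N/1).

14/15

Shared (l₁,l₂,l₃)=(3,4,3): N and (l;000)² cancel in I_A²/I_B².
A: Δ = 4!·2!·4!/11! = 1/34650; Racah Σ t=3..4: t=3:−1/144 t=4:+1/288 = -1/288; ⇒ 3j(3 4 3; -1 3 -2)² = 1/99, sgn +1
B: Δ = 4!·2!·4!/11! = 1/34650; Racah Σ t=1..3: t=1:−1/288 t=2:+1/24 t=3:−1/48 = 5/288; ⇒ 3j(3 4 3; 0 1 -1)² = 5/462, sgn +1
I_A²/I_B² = (1/99)/(5/462) = 14/15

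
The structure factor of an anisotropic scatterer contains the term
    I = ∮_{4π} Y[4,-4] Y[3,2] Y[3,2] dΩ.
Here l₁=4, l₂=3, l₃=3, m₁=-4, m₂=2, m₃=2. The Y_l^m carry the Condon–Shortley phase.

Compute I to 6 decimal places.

Checks pass: Σm=0; 10 even; l₃=3∈[1,7].
(2·4+1)(2·3+1)(2·3+1) = 441
Δ: 4! 4! 2! / 11! → 1/34650
sum: t=1:−1/72 t=2:+1/16 t=3:−1/72 = 5/144
3j²(4 3 3; 0 0 0) = Δ·Π!·Σ² = 2/77  (sign -1)
sum: t=4:+1/576 = 1/576
3j²(4 3 3; -4 2 2) = Δ·Π!·Σ² = 5/99  (sign -1)
combine: 4πI² = 441·2/77·5/99 = 70/121
take √, sign +1: I = 0.21456131

0.214561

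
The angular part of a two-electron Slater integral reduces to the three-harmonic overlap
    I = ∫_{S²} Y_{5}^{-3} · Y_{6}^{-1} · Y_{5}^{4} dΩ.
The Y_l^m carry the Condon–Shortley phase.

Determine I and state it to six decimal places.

Checks pass: Σm=0; 16 even; l₃=5∈[1,11].
(2·5+1)(2·6+1)(2·5+1) = 1573
Δ: 6! 4! 6! / 17! → 1/28588560
sum: t=1:−1/345600 t=2:+1/13824 t=3:−1/5184 t=4:+1/13824 t=5:−1/345600 = -7/129600
3j²(5 6 5; 0 0 0) = Δ·Π!·Σ² = 80/7293  (sign +1)
sum: t=4:+1/138240 t=5:−1/518400 = 11/2073600
3j²(5 6 5; -3 -1 4) = Δ·Π!·Σ² = 77/4420  (sign -1)
combine: 4πI² = 1573·80/7293·77/4420 = 3388/11271
take √, sign -1: I = -0.15466268

-0.154663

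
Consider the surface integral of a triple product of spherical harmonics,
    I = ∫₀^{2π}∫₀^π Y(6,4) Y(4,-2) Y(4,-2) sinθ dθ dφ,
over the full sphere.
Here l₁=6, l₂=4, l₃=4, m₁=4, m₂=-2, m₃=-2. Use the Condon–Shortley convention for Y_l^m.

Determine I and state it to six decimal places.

0.159678

Rules hold: Σm=0, L=14 even, 2≤4≤10.
N = 13·9·9 = 1053
Δ = 6!·6!·2!/15! = 1/1261260
Racah Σ t=2..4: t=2:+1/4608 t=3:−1/1296 t=4:+1/4608 = -7/20736
⇒ 3j(6 4 4; 0 0 0)² = 20/1287, sgn -1
Racah Σ t=0..2: t=0:+1/69120 t=1:−1/14400 t=2:+1/69120 = -7/172800
⇒ 3j(6 4 4; 4 -2 -2)² = 14/715, sgn -1
4πI² = N·(3j₀)²·(3jₘ)² = 504/1573
I = +1·√(0.320407/4π) = 0.15967833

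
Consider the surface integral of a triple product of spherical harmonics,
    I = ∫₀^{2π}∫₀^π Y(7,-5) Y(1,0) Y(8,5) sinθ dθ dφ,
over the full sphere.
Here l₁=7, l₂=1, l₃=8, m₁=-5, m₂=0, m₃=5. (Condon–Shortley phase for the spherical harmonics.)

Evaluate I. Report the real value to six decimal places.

-0.191081

Rules hold: Σm=0, L=16 even, 6≤8≤8.
N = 15·3·17 = 765
Δ = 0!·14!·2!/17! = 1/2040
Racah Σ t=0..0: t=0:+1/25401600 = 1/25401600
⇒ 3j(7 1 8; 0 0 0)² = 8/255, sgn +1
Racah Σ t=0..0: t=0:+1/958003200 = 1/958003200
⇒ 3j(7 1 8; -5 0 5)² = 13/680, sgn -1
4πI² = N·(3j₀)²·(3jₘ)² = 39/85
I = -1·√(0.458824/4π) = -0.19108118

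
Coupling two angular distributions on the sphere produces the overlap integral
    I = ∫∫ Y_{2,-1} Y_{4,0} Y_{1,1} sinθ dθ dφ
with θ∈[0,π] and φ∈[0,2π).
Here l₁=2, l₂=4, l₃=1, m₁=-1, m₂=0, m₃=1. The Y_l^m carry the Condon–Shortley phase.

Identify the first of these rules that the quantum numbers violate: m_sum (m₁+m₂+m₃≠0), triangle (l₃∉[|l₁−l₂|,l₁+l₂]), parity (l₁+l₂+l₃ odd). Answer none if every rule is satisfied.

triangle

Σmᵢ = 0  ✓
l₃∈[|l₁−l₂|,l₁+l₂]=[2,6], have l₃=1  ✗
Σlᵢ = 7 ⇒ odd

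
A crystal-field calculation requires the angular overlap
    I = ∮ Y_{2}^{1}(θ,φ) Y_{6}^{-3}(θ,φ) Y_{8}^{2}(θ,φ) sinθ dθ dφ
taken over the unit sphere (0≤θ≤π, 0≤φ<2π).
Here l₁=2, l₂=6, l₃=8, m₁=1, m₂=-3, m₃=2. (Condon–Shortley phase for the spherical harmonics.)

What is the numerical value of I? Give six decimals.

Checks pass: Σm=0; 16 even; l₃=8∈[4,8].
(2·2+1)(2·6+1)(2·8+1) = 1105
Δ: 0! 4! 12! / 17! → 1/30940
sum: t=0:+1/2073600 = 1/2073600
3j²(2 6 8; 0 0 0) = Δ·Π!·Σ² = 28/1105  (sign +1)
sum: t=0:+1/13063680 = 1/13063680
3j²(2 6 8; 1 -3 2) = Δ·Π!·Σ² = 10/1547  (sign +1)
combine: 4πI² = 1105·28/1105·10/1547 = 40/221
take √, sign +1: I = 0.12001318

0.120013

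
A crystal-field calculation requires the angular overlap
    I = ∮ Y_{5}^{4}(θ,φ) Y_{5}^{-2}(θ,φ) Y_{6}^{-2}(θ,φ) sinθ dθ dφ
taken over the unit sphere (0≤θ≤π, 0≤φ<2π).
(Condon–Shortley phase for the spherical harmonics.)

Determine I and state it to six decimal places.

0.108910

m-sum 0 ✓  L=16 even ✓  0≤6≤10 ✓
Π(2lᵢ+1) = 11×11×13 = 1573
triangle coeff Δ(5,5,6) = 1/28588560
Σ_t [0,4]: t=0:+1/345600 t=1:−1/13824 t=2:+1/5184 t=3:−1/13824 t=4:+1/345600 = 7/129600
(3j)²=80/7293 [(5 5 6; 0 0 0)], sign=+1
Σ_t [0,1]: t=0:+1/103680 t=1:−1/207360 = 1/207360
(3j)²=21/2431 [(5 5 6; 4 -2 -2)], sign=+1
⇒ 4πI² = 560/3757
I = (+1)√(560/3757/(4π)) = 0.10891018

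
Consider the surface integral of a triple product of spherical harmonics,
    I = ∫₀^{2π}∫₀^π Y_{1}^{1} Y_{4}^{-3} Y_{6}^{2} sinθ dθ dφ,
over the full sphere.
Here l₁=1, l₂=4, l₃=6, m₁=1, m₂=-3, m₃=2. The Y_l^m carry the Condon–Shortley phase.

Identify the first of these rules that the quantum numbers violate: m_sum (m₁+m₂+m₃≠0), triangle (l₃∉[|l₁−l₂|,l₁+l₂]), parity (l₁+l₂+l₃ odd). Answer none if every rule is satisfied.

azimuthal sum: 1 − 3 + 2 = 0  ✓
3 ≤ 6 ≤ 5 (triangle on l)  ✗
L = 1 + 4 + 6 = 11 (odd)

triangle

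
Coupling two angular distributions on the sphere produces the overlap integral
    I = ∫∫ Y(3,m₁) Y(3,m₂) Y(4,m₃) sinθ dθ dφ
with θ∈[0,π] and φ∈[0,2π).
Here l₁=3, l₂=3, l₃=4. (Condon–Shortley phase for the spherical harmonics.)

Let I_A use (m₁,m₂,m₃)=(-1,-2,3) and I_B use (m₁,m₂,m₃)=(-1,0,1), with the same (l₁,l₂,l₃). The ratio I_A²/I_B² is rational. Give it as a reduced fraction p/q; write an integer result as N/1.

14/15

Same 3,3,4: normalisation and zero-m 3j drop out of the ratio.
A: Δ: 2! 4! 4! / 11! → 1/34650; sum: t=0:+1/288 t=1:−1/144 = -1/288; 3j²(3 3 4; -1 -2 3) = Δ·Π!·Σ² = 1/99  (sign +1)
B: Δ: 2! 4! 4! / 11! → 1/34650; sum: t=0:+1/288 t=1:−1/24 t=2:+1/48 = -5/288; 3j²(3 3 4; -1 0 1) = Δ·Π!·Σ² = 5/462  (sign +1)
I_A²/I_B² = (1/99)/(5/462) = 14/15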